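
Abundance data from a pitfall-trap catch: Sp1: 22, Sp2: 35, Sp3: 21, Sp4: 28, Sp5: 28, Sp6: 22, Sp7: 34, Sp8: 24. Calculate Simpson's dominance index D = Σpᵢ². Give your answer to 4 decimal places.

0.1296

Total N = 22+35+21+28+28+22+34+24 = 214, so the proportions are 0.102804, 0.163551, 0.098131, 0.130841, 0.130841, 0.102804, 0.158879, 0.11215 (working shown to 6 dp, full precision carried).
D = 0.102804² + 0.163551² + 0.098131² + 0.130841² + 0.130841² + 0.102804² + 0.158879² + 0.11215² = 0.010569 + 0.026749 + 0.009630 + 0.017119 + 0.017119 + 0.010569 + 0.025242 + 0.012578 = 0.129575.
To 4 decimal places, D = 0.1296.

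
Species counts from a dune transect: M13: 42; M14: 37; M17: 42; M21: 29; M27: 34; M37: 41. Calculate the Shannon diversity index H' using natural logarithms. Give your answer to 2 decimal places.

1.78

Total N = 42+37+42+29+34+41 = 225, so the proportions are 0.1867, 0.1644, 0.1867, 0.1289, 0.1511, 0.1822 (working shown to 4 dp, full precision carried).
Each pᵢ ln pᵢ term: 0.1867×(-1.6784)=-0.3133, 0.1644×(-1.8052)=-0.2969, 0.1867×(-1.6784)=-0.3133, 0.1289×(-2.0488)=-0.2641, 0.1511×(-1.8897)=-0.2856, 0.1822×(-1.7025)=-0.3102.
Sum = -1.7833, so H' = 1.78.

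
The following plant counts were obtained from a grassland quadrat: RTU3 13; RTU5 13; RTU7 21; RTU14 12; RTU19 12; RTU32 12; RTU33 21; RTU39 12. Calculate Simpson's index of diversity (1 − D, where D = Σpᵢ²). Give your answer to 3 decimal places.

0.867

Total N = 13+13+21+12+12+12+21+12 = 116, so the proportions are 0.11207, 0.11207, 0.18103, 0.10345, 0.10345, 0.10345, 0.18103, 0.10345 (working shown to 5 dp, full precision carried).
D = 0.11207² + 0.11207² + 0.18103² + 0.10345² + 0.10345² + 0.10345² + 0.18103² + 0.10345² = 0.01256 + 0.01256 + 0.03277 + 0.01070 + 0.01070 + 0.01070 + 0.03277 + 0.01070 = 0.13347.
So 1 − D = 0.86653, i.e. 0.867 to 3 decimal places.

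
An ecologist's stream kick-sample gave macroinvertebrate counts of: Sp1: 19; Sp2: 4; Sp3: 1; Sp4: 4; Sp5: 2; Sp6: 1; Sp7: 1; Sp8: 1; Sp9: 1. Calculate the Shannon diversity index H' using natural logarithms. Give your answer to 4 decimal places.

1.5140

Total N = 19+4+1+4+2+1+1+1+1 = 34, so the proportions are 0.558824, 0.117647, 0.029412, 0.117647, 0.058824, 0.029412, 0.029412, 0.029412, 0.029412 (working shown to 6 dp, full precision carried).
Each pᵢ ln pᵢ term: 0.558824×(-0.581922)=-0.325191, 0.117647×(-2.140066)=-0.251772, 0.029412×(-3.526361)=-0.103716, 0.117647×(-2.140066)=-0.251772, 0.058824×(-2.833213)=-0.166660, 0.029412×(-3.526361)=-0.103716, 0.029412×(-3.526361)=-0.103716, 0.029412×(-3.526361)=-0.103716, 0.029412×(-3.526361)=-0.103716.
Sum = -1.513978, so H' = 1.5140.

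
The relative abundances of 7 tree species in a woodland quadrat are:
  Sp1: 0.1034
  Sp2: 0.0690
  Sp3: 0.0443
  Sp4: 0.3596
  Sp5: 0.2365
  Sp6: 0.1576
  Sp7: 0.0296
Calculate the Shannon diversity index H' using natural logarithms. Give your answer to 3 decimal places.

1.661

Each pᵢ ln pᵢ term (working shown to 5 dp, full precision carried): 0.1034×(-2.26915)=-0.23463, 0.069×(-2.67365)=-0.18448, 0.0443×(-3.11677)=-0.13807, 0.3596×(-1.02276)=-0.36779, 0.2365×(-1.44181)=-0.34099, 0.1576×(-1.84770)=-0.29120, 0.0296×(-3.51998)=-0.10419.
Sum = -1.66135, so H' = 1.661.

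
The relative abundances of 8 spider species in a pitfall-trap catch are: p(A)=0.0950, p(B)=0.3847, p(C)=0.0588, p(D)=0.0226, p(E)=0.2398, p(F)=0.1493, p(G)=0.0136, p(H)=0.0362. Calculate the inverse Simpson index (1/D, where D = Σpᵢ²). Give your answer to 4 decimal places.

D = 0.095² + 0.3847² + 0.0588² + 0.0226² + 0.2398² + 0.1493² + 0.0136² + 0.0362² = 0.00902500 + 0.14799409 + 0.00345744 + 0.00051076 + 0.05750404 + 0.02229049 + 0.00018496 + 0.00131044 = 0.24227722 (working shown to 8 dp, full precision carried).
So 1/D = 4.127503, i.e. 4.1275 to 4 decimal places.

4.1275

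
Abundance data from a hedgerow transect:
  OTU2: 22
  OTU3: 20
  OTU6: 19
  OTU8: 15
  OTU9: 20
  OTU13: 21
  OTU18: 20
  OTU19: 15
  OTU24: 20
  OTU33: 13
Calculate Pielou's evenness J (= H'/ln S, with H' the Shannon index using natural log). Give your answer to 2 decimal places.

0.99

Total N = 22+20+19+15+20+21+20+15+20+13 = 185, so the proportions are 0.1189, 0.1081, 0.1027, 0.0811, 0.1081, 0.1135, 0.1081, 0.0811, 0.1081, 0.0703 (working shown to 4 dp, full precision carried).
H' = −Σ pᵢ ln pᵢ = −((-0.2532) + (-0.2405) + (-0.2337) + (-0.2037) + (-0.2405) + (-0.2470) + (-0.2405) + (-0.2037) + (-0.2405) + (-0.1866)) = 2.2899.
With S = 10 species, ln S = 2.3026, so J = 2.2899/2.3026 = 0.9945, i.e. 0.99 to 2 decimal places.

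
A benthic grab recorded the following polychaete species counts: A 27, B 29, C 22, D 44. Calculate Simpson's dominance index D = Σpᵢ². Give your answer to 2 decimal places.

Total N = 27+29+22+44 = 122, so the proportions are 0.2213, 0.2377, 0.1803, 0.3607 (working shown to 4 dp, full precision carried).
D = 0.2213² + 0.2377² + 0.1803² + 0.3607² = 0.0490 + 0.0565 + 0.0325 + 0.1301 = 0.2681.
To 2 decimal places, D = 0.27.

0.27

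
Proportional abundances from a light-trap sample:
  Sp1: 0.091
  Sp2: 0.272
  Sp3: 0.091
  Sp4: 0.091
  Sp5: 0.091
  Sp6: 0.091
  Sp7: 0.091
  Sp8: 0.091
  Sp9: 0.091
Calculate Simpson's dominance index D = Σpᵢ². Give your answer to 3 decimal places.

0.140

D = 0.091² + 0.272² + 0.091² + 0.091² + 0.091² + 0.091² + 0.091² + 0.091² + 0.091² = 0.00828 + 0.07398 + 0.00828 + 0.00828 + 0.00828 + 0.00828 + 0.00828 + 0.00828 + 0.00828 = 0.14023 (working shown to 5 dp, full precision carried).
To 3 decimal places, D = 0.140.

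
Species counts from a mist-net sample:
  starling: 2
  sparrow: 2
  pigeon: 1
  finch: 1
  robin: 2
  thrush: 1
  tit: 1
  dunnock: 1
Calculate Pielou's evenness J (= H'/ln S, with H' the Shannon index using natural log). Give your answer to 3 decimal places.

0.971

Total N = 2+2+1+1+2+1+1+1 = 11, so the proportions are 0.18182, 0.18182, 0.09091, 0.09091, 0.18182, 0.09091, 0.09091, 0.09091 (working shown to 5 dp, full precision carried).
H' = −Σ pᵢ ln pᵢ = −((-0.30995) + (-0.30995) + (-0.21799) + (-0.21799) + (-0.30995) + (-0.21799) + (-0.21799) + (-0.21799)) = 2.01981.
With S = 8 species, ln S = 2.07944, so J = 2.01981/2.07944 = 0.97133, i.e. 0.971 to 3 decimal places.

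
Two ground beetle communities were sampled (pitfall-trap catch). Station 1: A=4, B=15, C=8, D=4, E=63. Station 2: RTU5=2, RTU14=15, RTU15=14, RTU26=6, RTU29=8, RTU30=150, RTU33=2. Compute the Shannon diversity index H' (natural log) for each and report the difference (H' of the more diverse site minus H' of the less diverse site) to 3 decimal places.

0.118

Station 1: N=94, proportions 0.0425532, 0.1595745, 0.0851064, 0.0425532, 0.6702128, giving H' = 1.0394211 (working shown to 7 dp, full precision carried).
Station 2: N=197, proportions 0.0101523, 0.0761421, 0.071066, 0.0304569, 0.0406091, 0.7614213, 0.0101523, giving H' = 0.9211655.
Difference = |1.0394211 − 0.9211655| = 0.1182556, i.e. 0.118 to 3 decimal places.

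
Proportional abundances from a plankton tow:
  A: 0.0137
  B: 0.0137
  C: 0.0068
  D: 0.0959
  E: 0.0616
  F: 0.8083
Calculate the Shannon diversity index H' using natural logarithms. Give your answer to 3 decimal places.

Each pᵢ ln pᵢ term (working shown to 5 dp, full precision carried): 0.0137×(-4.29036)=-0.05878, 0.0137×(-4.29036)=-0.05878, 0.0068×(-4.99083)=-0.03394, 0.0959×(-2.34445)=-0.22483, 0.0616×(-2.78709)=-0.17168, 0.8083×(-0.21282)=-0.17202.
Sum = -0.72004, so H' = 0.720.

0.720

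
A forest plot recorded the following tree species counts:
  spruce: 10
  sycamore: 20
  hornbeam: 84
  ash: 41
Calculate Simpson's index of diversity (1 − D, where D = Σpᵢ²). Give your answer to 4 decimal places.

Total N = 10+20+84+41 = 155, so the proportions are 0.064516, 0.129032, 0.541935, 0.264516 (working shown to 6 dp, full precision carried).
D = 0.064516² + 0.129032² + 0.541935² + 0.264516² = 0.004162 + 0.016649 + 0.293694 + 0.069969 = 0.384475.
So 1 − D = 0.615525, i.e. 0.6155 to 4 decimal places.

0.6155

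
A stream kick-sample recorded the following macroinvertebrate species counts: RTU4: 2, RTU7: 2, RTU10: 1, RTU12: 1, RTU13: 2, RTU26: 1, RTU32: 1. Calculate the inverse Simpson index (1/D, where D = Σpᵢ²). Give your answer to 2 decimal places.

6.25

Total N = 2+2+1+1+2+1+1 = 10, so the proportions are 0.2, 0.2, 0.1, 0.1, 0.2, 0.1, 0.1 (working shown to 6 dp, full precision carried).
D = 0.2² + 0.2² + 0.1² + 0.1² + 0.2² + 0.1² + 0.1² = 0.040000 + 0.040000 + 0.010000 + 0.010000 + 0.040000 + 0.010000 + 0.010000 = 0.160000.
So 1/D = 6.2500, i.e. 6.25 to 2 decimal places.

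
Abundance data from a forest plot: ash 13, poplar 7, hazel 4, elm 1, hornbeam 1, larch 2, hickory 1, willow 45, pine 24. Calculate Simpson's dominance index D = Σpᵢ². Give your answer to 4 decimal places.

0.2959

Total N = 13+7+4+1+1+2+1+45+24 = 98, so the proportions are 0.132653, 0.071429, 0.040816, 0.010204, 0.010204, 0.020408, 0.010204, 0.459184, 0.244898 (working shown to 6 dp, full precision carried).
D = 0.132653² + 0.071429² + 0.040816² + 0.010204² + 0.010204² + 0.020408² + 0.010204² + 0.459184² + 0.244898² = 0.017597 + 0.005102 + 0.001666 + 0.000104 + 0.000104 + 0.000416 + 0.000104 + 0.210850 + 0.059975 = 0.295918.
To 4 decimal places, D = 0.2959.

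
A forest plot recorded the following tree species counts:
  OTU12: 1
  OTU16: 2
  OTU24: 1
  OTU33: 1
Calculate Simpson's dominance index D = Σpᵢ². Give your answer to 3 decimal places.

Total N = 1+2+1+1 = 5, so the proportions are 0.2, 0.4, 0.2, 0.2 (working shown to 5 dp, full precision carried).
D = 0.2² + 0.4² + 0.2² + 0.2² = 0.04000 + 0.16000 + 0.04000 + 0.04000 = 0.28000.
To 3 decimal places, D = 0.280.

0.280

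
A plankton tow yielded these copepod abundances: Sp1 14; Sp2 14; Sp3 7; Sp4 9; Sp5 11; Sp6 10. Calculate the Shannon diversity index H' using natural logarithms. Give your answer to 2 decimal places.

Total N = 14+14+7+9+11+10 = 65, so the proportions are 0.2154, 0.2154, 0.1077, 0.1385, 0.1692, 0.1538 (working shown to 4 dp, full precision carried).
Each pᵢ ln pᵢ term: 0.2154×(-1.5353)=-0.3307, 0.2154×(-1.5353)=-0.3307, 0.1077×(-2.2285)=-0.2400, 0.1385×(-1.9772)=-0.2738, 0.1692×(-1.7765)=-0.3006, 0.1538×(-1.8718)=-0.2880.
Sum = -1.7637, so H' = 1.76.

1.76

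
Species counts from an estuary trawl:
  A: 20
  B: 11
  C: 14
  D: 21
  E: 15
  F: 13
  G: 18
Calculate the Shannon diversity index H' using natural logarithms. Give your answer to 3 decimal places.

Total N = 20+11+14+21+15+13+18 = 112, so the proportions are 0.17857, 0.09821, 0.125, 0.1875, 0.13393, 0.11607, 0.16071 (working shown to 5 dp, full precision carried).
Each pᵢ ln pᵢ term: 0.17857×(-1.72277)=-0.30764, 0.09821×(-2.32060)=-0.22792, 0.125×(-2.07944)=-0.25993, 0.1875×(-1.67398)=-0.31387, 0.13393×(-2.01045)=-0.26926, 0.11607×(-2.15355)=-0.24997, 0.16071×(-1.82813)=-0.29381.
Sum = -1.92238, so H' = 1.922.

1.922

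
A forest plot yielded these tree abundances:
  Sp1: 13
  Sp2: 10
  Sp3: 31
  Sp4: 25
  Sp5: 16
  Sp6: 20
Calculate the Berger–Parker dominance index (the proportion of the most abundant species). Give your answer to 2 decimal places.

Total N = 13+10+31+25+16+20 = 115, so the proportions are 0.113, 0.087, 0.2696, 0.2174, 0.1391, 0.1739 (working shown to 4 dp, full precision carried).
The largest proportion is 0.2696, i.e. d = 0.27 to 2 decimal places.

0.27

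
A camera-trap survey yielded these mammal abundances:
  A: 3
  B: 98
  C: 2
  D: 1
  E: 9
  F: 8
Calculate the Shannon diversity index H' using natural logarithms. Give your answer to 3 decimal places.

0.743

Total N = 3+98+2+1+9+8 = 121, so the proportions are 0.02479, 0.80992, 0.01653, 0.00826, 0.07438, 0.06612 (working shown to 5 dp, full precision carried).
Each pᵢ ln pᵢ term: 0.02479×(-3.69718)=-0.09167, 0.80992×(-0.21082)=-0.17075, 0.01653×(-4.10264)=-0.06781, 0.00826×(-4.79579)=-0.03963, 0.07438×(-2.59857)=-0.19328, 0.06612×(-2.71635)=-0.17959.
Sum = -0.74274, so H' = 0.743.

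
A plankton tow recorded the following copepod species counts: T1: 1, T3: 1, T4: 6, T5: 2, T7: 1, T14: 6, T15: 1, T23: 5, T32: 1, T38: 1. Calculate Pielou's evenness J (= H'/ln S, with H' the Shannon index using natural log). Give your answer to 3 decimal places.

Total N = 1+1+6+2+1+6+1+5+1+1 = 25, so the proportions are 0.04, 0.04, 0.24, 0.08, 0.04, 0.24, 0.04, 0.2, 0.04, 0.04 (working shown to 5 dp, full precision carried).
H' = −Σ pᵢ ln pᵢ = −((-0.12876) + (-0.12876) + (-0.34251) + (-0.20206) + (-0.12876) + (-0.34251) + (-0.12876) + (-0.32189) + (-0.12876) + (-0.12876)) = 1.98149.
With S = 10 species, ln S = 2.30259, so J = 1.98149/2.30259 = 0.86055, i.e. 0.861 to 3 decimal places.

0.861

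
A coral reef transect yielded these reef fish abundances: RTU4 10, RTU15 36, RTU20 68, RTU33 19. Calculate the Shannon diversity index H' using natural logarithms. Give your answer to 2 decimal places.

1.17

Total N = 10+36+68+19 = 133, so the proportions are 0.0752, 0.2707, 0.5113, 0.1429 (working shown to 4 dp, full precision carried).
Each pᵢ ln pᵢ term: 0.0752×(-2.5878)=-0.1946, 0.2707×(-1.3068)=-0.3537, 0.5113×(-0.6708)=-0.3430, 0.1429×(-1.9459)=-0.2780.
Sum = -1.1693, so H' = 1.17.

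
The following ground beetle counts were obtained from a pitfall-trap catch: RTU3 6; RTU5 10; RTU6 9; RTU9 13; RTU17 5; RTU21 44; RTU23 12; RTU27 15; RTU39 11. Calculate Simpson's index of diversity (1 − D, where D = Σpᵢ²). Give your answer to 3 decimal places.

Total N = 6+10+9+13+5+44+12+15+11 = 125, so the proportions are 0.048, 0.08, 0.072, 0.104, 0.04, 0.352, 0.096, 0.12, 0.088 (working shown to 5 dp, full precision carried).
D = 0.048² + 0.08² + 0.072² + 0.104² + 0.04² + 0.352² + 0.096² + 0.12² + 0.088² = 0.00230 + 0.00640 + 0.00518 + 0.01082 + 0.00160 + 0.12390 + 0.00922 + 0.01440 + 0.00774 = 0.18157.
So 1 − D = 0.81843, i.e. 0.818 to 3 decimal places.

0.818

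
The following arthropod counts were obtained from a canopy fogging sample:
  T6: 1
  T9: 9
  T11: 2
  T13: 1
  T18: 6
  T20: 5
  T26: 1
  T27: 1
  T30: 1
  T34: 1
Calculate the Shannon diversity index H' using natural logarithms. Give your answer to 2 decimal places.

Total N = 1+9+2+1+6+5+1+1+1+1 = 28, so the proportions are 0.0357, 0.3214, 0.0714, 0.0357, 0.2143, 0.1786, 0.0357, 0.0357, 0.0357, 0.0357 (working shown to 4 dp, full precision carried).
Each pᵢ ln pᵢ term: 0.0357×(-3.3322)=-0.1190, 0.3214×(-1.1350)=-0.3648, 0.0714×(-2.6391)=-0.1885, 0.0357×(-3.3322)=-0.1190, 0.2143×(-1.5404)=-0.3301, 0.1786×(-1.7228)=-0.3076, 0.0357×(-3.3322)=-0.1190, 0.0357×(-3.3322)=-0.1190, 0.0357×(-3.3322)=-0.1190, 0.0357×(-3.3322)=-0.1190.
Sum = -1.9051, so H' = 1.91.

1.91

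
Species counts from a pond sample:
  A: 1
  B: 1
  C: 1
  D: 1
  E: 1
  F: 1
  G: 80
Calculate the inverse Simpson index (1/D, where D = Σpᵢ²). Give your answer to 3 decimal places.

Total N = 1+1+1+1+1+1+80 = 86, so the proportions are 0.011628, 0.011628, 0.011628, 0.011628, 0.011628, 0.011628, 0.930233 (working shown to 6 dp, full precision carried).
D = 0.011628² + 0.011628² + 0.011628² + 0.011628² + 0.011628² + 0.011628² + 0.930233² = 0.000135 + 0.000135 + 0.000135 + 0.000135 + 0.000135 + 0.000135 + 0.865333 = 0.866144.
So 1/D = 1.15454, i.e. 1.155 to 3 decimal places.

1.155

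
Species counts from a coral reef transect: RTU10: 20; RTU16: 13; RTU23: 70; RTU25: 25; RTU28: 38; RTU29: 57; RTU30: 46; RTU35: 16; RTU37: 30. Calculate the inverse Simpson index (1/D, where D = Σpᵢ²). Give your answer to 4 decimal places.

Total N = 20+13+70+25+38+57+46+16+30 = 315, so the proportions are 0.06349206, 0.04126984, 0.22222222, 0.07936508, 0.12063492, 0.18095238, 0.14603175, 0.05079365, 0.0952381 (working shown to 8 dp, full precision carried).
D = 0.06349206² + 0.04126984² + 0.22222222² + 0.07936508² + 0.12063492² + 0.18095238² + 0.14603175² + 0.05079365² + 0.0952381² = 0.00403124 + 0.00170320 + 0.04938272 + 0.00629882 + 0.01455278 + 0.03274376 + 0.02132527 + 0.00257999 + 0.00907029 = 0.14168808.
So 1/D = 7.057757, i.e. 7.0578 to 4 decimal places.

7.0578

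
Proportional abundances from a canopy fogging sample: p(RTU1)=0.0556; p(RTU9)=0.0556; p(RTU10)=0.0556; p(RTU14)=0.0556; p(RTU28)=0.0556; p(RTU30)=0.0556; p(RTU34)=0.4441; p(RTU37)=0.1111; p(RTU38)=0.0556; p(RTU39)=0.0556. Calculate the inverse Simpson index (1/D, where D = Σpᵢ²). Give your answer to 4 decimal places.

4.2681

D = 0.0556² + 0.0556² + 0.0556² + 0.0556² + 0.0556² + 0.0556² + 0.4441² + 0.1111² + 0.0556² + 0.0556² = 0.00309136 + 0.00309136 + 0.00309136 + 0.00309136 + 0.00309136 + 0.00309136 + 0.19722481 + 0.01234321 + 0.00309136 + 0.00309136 = 0.23429890 (working shown to 8 dp, full precision carried).
So 1/D = 4.268052, i.e. 4.2681 to 4 decimal places.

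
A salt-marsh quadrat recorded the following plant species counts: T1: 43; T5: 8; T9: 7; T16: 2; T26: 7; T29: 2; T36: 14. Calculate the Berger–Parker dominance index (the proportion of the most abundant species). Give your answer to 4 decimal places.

Total N = 43+8+7+2+7+2+14 = 83, so the proportions are 0.518072, 0.096386, 0.084337, 0.024096, 0.084337, 0.024096, 0.168675 (working shown to 6 dp, full precision carried).
The largest proportion is 0.518072, i.e. d = 0.5181 to 4 decimal places.

0.5181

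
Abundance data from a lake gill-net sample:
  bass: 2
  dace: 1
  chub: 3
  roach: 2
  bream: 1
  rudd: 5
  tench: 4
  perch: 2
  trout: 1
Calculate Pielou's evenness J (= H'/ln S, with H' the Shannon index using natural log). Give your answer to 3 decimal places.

0.929

Total N = 2+1+3+2+1+5+4+2+1 = 21, so the proportions are 0.09524, 0.04762, 0.14286, 0.09524, 0.04762, 0.2381, 0.19048, 0.09524, 0.04762 (working shown to 5 dp, full precision carried).
H' = −Σ pᵢ ln pᵢ = −((-0.22394) + (-0.14498) + (-0.27799) + (-0.22394) + (-0.14498) + (-0.34169) + (-0.31585) + (-0.22394) + (-0.14498)) = 2.04228.
With S = 9 species, ln S = 2.19722, so J = 2.04228/2.19722 = 0.92948, i.e. 0.929 to 3 decimal places.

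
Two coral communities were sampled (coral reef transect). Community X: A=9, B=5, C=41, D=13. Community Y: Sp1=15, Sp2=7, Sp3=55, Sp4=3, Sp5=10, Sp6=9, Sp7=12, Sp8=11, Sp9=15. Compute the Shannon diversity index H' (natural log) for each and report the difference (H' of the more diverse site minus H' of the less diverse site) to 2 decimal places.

0.79

Community X: N=68, proportions 0.1324, 0.0735, 0.6029, 0.1912, giving H' = 1.0809 (working shown to 4 dp, full precision carried).
Community Y: N=137, proportions 0.1095, 0.0511, 0.4015, 0.0219, 0.073, 0.0657, 0.0876, 0.0803, 0.1095, giving H' = 1.8721.
Difference = |1.0809 − 1.8721| = 0.7912, i.e. 0.79 to 2 decimal places.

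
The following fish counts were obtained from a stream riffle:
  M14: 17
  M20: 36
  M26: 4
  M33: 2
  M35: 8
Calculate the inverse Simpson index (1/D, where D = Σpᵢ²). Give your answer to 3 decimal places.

Total N = 17+36+4+2+8 = 67, so the proportions are 0.253731, 0.537313, 0.059701, 0.029851, 0.119403 (working shown to 6 dp, full precision carried).
D = 0.253731² + 0.537313² + 0.059701² + 0.029851² + 0.119403² = 0.064380 + 0.288706 + 0.003564 + 0.000891 + 0.014257 = 0.371798.
So 1/D = 2.68963, i.e. 2.690 to 3 decimal places.

2.690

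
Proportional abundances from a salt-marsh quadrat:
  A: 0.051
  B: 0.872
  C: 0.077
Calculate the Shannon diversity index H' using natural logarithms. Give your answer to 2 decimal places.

Each pᵢ ln pᵢ term (working shown to 4 dp, full precision carried): 0.051×(-2.9759)=-0.1518, 0.872×(-0.1370)=-0.1194, 0.077×(-2.5639)=-0.1974.
Sum = -0.4686, so H' = 0.47.

0.47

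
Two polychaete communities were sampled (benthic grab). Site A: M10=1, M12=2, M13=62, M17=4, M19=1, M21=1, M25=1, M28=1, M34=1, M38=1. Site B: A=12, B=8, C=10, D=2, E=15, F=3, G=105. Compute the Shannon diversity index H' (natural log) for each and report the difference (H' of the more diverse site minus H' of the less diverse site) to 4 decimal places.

0.3369

Site A: N=75, proportions 0.013333, 0.026667, 0.826667, 0.053333, 0.013333, 0.013333, 0.013333, 0.013333, 0.013333, 0.013333, giving H' = 0.813304 (working shown to 6 dp, full precision carried).
Site B: N=155, proportions 0.077419, 0.051613, 0.064516, 0.012903, 0.096774, 0.019355, 0.677419, giving H' = 1.150206.
Difference = |0.813304 − 1.150206| = 0.336902, i.e. 0.3369 to 4 decimal places.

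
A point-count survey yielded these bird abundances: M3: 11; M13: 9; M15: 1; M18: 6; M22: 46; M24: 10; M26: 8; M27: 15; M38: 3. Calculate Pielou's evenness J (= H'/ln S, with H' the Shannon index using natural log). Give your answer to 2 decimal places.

0.81

Total N = 11+9+1+6+46+10+8+15+3 = 109, so the proportions are 0.1009, 0.0826, 0.0092, 0.055, 0.422, 0.0917, 0.0734, 0.1376, 0.0275 (working shown to 4 dp, full precision carried).
H' = −Σ pᵢ ln pᵢ = −((-0.2314) + (-0.2059) + (-0.0430) + (-0.1596) + (-0.3641) + (-0.2192) + (-0.1917) + (-0.2729) + (-0.0989)) = 1.7868.
With S = 9 species, ln S = 2.1972, so J = 1.7868/2.1972 = 0.8132, i.e. 0.81 to 2 decimal places.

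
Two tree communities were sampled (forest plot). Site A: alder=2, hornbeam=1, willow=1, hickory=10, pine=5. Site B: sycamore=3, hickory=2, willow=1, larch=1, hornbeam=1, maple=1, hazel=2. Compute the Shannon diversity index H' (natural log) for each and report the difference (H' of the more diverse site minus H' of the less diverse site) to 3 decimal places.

0.610

Site A: N=19, proportions 0.10526, 0.05263, 0.05263, 0.52632, 0.26316, giving H' = 1.23605 (working shown to 5 dp, full precision carried).
Site B: N=11, proportions 0.27273, 0.18182, 0.09091, 0.09091, 0.09091, 0.09091, 0.18182, giving H' = 1.84622.
Difference = |1.23605 − 1.84622| = 0.61017, i.e. 0.610 to 3 decimal places.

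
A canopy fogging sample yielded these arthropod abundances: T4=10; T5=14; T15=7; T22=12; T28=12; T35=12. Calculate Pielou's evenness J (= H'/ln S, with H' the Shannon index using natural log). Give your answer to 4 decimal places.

Total N = 10+14+7+12+12+12 = 67, so the proportions are 0.149254, 0.208955, 0.104478, 0.179104, 0.179104, 0.179104 (working shown to 6 dp, full precision carried).
H' = −Σ pᵢ ln pᵢ = −((-0.283897) + (-0.327148) + (-0.235992) + (-0.308021) + (-0.308021) + (-0.308021)) = 1.771101.
With S = 6 species, ln S = 1.791759, so J = 1.771101/1.791759 = 0.988470, i.e. 0.9885 to 4 decimal places.

0.9885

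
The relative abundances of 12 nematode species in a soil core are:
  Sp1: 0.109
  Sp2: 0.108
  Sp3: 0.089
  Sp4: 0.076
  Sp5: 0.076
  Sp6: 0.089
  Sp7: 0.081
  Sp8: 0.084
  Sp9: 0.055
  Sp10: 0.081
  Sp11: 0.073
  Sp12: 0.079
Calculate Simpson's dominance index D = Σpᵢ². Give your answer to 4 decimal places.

0.0857

D = 0.109² + 0.108² + 0.089² + 0.076² + 0.076² + 0.089² + 0.081² + 0.084² + 0.055² + 0.081² + 0.073² + 0.079² = 0.011881 + 0.011664 + 0.007921 + 0.005776 + 0.005776 + 0.007921 + 0.006561 + 0.007056 + 0.003025 + 0.006561 + 0.005329 + 0.006241 = 0.085712 (working shown to 6 dp, full precision carried).
To 4 decimal places, D = 0.0857.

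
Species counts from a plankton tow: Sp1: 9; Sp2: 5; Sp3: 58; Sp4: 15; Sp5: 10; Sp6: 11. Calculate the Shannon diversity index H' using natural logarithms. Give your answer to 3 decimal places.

Total N = 9+5+58+15+10+11 = 108, so the proportions are 0.08333, 0.0463, 0.53704, 0.13889, 0.09259, 0.10185 (working shown to 5 dp, full precision carried).
Each pᵢ ln pᵢ term: 0.08333×(-2.48491)=-0.20708, 0.0463×(-3.07269)=-0.14225, 0.53704×(-0.62169)=-0.33387, 0.13889×(-1.97408)=-0.27418, 0.09259×(-2.37955)=-0.22033, 0.10185×(-2.28424)=-0.23265.
Sum = -1.41036, so H' = 1.410.

1.410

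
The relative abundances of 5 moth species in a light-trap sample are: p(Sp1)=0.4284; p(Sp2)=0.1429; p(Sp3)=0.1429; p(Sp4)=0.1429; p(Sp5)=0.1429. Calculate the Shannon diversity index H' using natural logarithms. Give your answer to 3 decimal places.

1.475

Each pᵢ ln pᵢ term (working shown to 5 dp, full precision carried): 0.4284×(-0.84770)=-0.36315, 0.1429×(-1.94561)=-0.27803, 0.1429×(-1.94561)=-0.27803, 0.1429×(-1.94561)=-0.27803, 0.1429×(-1.94561)=-0.27803.
Sum = -1.47526, so H' = 1.475.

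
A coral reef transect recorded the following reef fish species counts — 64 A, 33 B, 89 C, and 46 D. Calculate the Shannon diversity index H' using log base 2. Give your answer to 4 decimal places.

Total N = 64+33+89+46 = 232, so the proportions are 0.275862, 0.142241, 0.383621, 0.198276 (working shown to 6 dp, full precision carried).
Each pᵢ log₂ pᵢ term: 0.275862×(-1.857981)=-0.512546, 0.142241×(-2.813587)=-0.400208, 0.383621×(-1.382248)=-0.530259, 0.198276×(-2.334419)=-0.462859.
Sum = -1.905873, so H' = 1.9059.

1.9059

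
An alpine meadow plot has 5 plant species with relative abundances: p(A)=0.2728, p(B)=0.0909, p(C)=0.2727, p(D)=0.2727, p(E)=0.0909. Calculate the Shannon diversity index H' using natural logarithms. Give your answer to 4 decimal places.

1.4990

Each pᵢ ln pᵢ term (working shown to 6 dp, full precision carried): 0.2728×(-1.299016)=-0.354372, 0.0909×(-2.397995)=-0.217978, 0.2727×(-1.299383)=-0.354342, 0.2727×(-1.299383)=-0.354342, 0.0909×(-2.397995)=-0.217978.
Sum = -1.499011, so H' = 1.4990.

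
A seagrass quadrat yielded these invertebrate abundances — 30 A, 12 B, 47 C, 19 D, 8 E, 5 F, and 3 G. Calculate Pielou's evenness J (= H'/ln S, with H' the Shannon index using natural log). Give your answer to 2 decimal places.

Total N = 30+12+47+19+8+5+3 = 124, so the proportions are 0.2419, 0.0968, 0.379, 0.1532, 0.0645, 0.0403, 0.0242 (working shown to 4 dp, full precision carried).
H' = −Σ pᵢ ln pᵢ = −((-0.3433) + (-0.2260) + (-0.3677) + (-0.2874) + (-0.1768) + (-0.1295) + (-0.0900)) = 1.6208.
With S = 7 species, ln S = 1.9459, so J = 1.6208/1.9459 = 0.8329, i.e. 0.83 to 2 decimal places.

0.83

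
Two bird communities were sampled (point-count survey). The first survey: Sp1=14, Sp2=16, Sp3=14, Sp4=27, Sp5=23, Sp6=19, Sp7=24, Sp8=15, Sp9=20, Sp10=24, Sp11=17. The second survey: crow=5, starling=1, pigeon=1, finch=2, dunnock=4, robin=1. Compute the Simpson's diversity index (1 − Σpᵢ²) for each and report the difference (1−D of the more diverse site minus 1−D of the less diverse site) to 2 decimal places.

The first survey: N=213, proportions 0.0657, 0.0751, 0.0657, 0.1268, 0.108, 0.0892, 0.1127, 0.0704, 0.0939, 0.1127, 0.0798, giving 1−D = 0.9045 (working shown to 4 dp, full precision carried).
The second survey: N=14, proportions 0.3571, 0.0714, 0.0714, 0.1429, 0.2857, 0.0714, giving 1−D = 0.7551.
Difference = |0.9045 − 0.7551| = 0.1494, i.e. 0.15 to 2 decimal places.

0.15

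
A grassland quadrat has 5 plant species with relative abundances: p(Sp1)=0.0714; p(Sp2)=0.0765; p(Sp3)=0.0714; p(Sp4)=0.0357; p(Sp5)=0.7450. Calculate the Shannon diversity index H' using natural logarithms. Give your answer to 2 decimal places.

0.91

Each pᵢ ln pᵢ term (working shown to 4 dp, full precision carried): 0.0714×(-2.6395)=-0.1885, 0.0765×(-2.5705)=-0.1966, 0.0714×(-2.6395)=-0.1885, 0.0357×(-3.3326)=-0.1190, 0.745×(-0.2944)=-0.2193.
Sum = -0.9118, so H' = 0.91.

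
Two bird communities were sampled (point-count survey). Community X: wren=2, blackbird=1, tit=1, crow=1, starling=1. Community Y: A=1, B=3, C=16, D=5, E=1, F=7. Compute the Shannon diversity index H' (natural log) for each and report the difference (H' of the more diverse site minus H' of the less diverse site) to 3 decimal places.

Community X: N=6, proportions 0.333333, 0.166667, 0.166667, 0.166667, 0.166667, giving H' = 1.560710 (working shown to 6 dp, full precision carried).
Community Y: N=33, proportions 0.030303, 0.090909, 0.484848, 0.151515, 0.030303, 0.212121, giving H' = 1.395725.
Difference = |1.560710 − 1.395725| = 0.164985, i.e. 0.165 to 3 decimal places.

0.165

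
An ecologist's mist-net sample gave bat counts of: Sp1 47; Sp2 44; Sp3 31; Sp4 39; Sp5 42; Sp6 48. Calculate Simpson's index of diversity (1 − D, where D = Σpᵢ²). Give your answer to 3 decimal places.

0.830

Total N = 47+44+31+39+42+48 = 251, so the proportions are 0.18725, 0.1753, 0.12351, 0.15538, 0.16733, 0.19124 (working shown to 5 dp, full precision carried).
D = 0.18725² + 0.1753² + 0.12351² + 0.15538² + 0.16733² + 0.19124² = 0.03506 + 0.03073 + 0.01525 + 0.02414 + 0.02800 + 0.03657 = 0.16976.
So 1 − D = 0.83024, i.e. 0.830 to 3 decimal places.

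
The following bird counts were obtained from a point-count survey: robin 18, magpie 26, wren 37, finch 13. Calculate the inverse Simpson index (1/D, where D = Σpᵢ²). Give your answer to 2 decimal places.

Total N = 18+26+37+13 = 94, so the proportions are 0.191489, 0.276596, 0.393617, 0.138298 (working shown to 6 dp, full precision carried).
D = 0.191489² + 0.276596² + 0.393617² + 0.138298² = 0.036668 + 0.076505 + 0.154934 + 0.019126 = 0.287234.
So 1/D = 3.4815, i.e. 3.48 to 2 decimal places.

3.48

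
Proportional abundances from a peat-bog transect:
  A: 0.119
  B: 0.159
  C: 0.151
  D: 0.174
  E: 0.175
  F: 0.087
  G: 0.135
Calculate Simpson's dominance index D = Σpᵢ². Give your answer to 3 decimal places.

0.149

D = 0.119² + 0.159² + 0.151² + 0.174² + 0.175² + 0.087² + 0.135² = 0.01416 + 0.02528 + 0.02280 + 0.03028 + 0.03062 + 0.00757 + 0.01823 = 0.14894 (working shown to 5 dp, full precision carried).
To 3 decimal places, D = 0.149.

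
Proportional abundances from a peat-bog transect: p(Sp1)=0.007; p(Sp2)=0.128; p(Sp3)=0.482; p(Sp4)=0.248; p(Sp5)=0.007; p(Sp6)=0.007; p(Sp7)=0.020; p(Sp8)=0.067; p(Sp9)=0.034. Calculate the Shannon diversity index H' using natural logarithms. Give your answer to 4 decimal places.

1.4392

Each pᵢ ln pᵢ term (working shown to 6 dp, full precision carried): 0.007×(-4.961845)=-0.034733, 0.128×(-2.055725)=-0.263133, 0.482×(-0.729811)=-0.351769, 0.248×(-1.394327)=-0.345793, 0.007×(-4.961845)=-0.034733, 0.007×(-4.961845)=-0.034733, 0.02×(-3.912023)=-0.078240, 0.067×(-2.703063)=-0.181105, 0.034×(-3.381395)=-0.114967.
Sum = -1.439207, so H' = 1.4392.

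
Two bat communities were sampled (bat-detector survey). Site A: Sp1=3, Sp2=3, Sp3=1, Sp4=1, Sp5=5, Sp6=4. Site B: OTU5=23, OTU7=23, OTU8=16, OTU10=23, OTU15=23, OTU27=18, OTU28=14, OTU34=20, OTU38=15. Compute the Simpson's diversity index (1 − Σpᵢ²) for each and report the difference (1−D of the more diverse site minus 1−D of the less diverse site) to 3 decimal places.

0.096

Site A: N=17, proportions 0.17647, 0.17647, 0.05882, 0.05882, 0.29412, 0.23529, giving 1−D = 0.78893 (working shown to 5 dp, full precision carried).
Site B: N=175, proportions 0.13143, 0.13143, 0.09143, 0.13143, 0.13143, 0.10286, 0.08, 0.11429, 0.08571, giving 1−D = 0.88516.
Difference = |0.78893 − 0.88516| = 0.09623, i.e. 0.096 to 3 decimal places.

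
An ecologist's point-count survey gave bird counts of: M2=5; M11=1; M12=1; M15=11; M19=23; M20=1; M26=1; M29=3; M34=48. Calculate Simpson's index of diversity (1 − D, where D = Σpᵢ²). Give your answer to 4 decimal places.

0.6614

Total N = 5+1+1+11+23+1+1+3+48 = 94, so the proportions are 0.053191, 0.010638, 0.010638, 0.117021, 0.244681, 0.010638, 0.010638, 0.031915, 0.510638 (working shown to 6 dp, full precision carried).
D = 0.053191² + 0.010638² + 0.010638² + 0.117021² + 0.244681² + 0.010638² + 0.010638² + 0.031915² + 0.510638² = 0.002829 + 0.000113 + 0.000113 + 0.013694 + 0.059869 + 0.000113 + 0.000113 + 0.001019 + 0.260751 = 0.338615.
So 1 − D = 0.661385, i.e. 0.6614 to 4 decimal places.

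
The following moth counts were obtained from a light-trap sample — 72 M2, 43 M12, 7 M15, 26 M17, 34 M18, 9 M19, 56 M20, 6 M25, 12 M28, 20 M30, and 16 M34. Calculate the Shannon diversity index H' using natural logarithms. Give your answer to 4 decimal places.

2.1260

Total N = 72+43+7+26+34+9+56+6+12+20+16 = 301, so the proportions are 0.239203, 0.142857, 0.023256, 0.086379, 0.112957, 0.0299, 0.186047, 0.019934, 0.039867, 0.066445, 0.053156 (working shown to 6 dp, full precision carried).
Each pᵢ ln pᵢ term: 0.239203×(-1.430444)=-0.342166, 0.142857×(-1.945910)=-0.277987, 0.023256×(-3.761200)=-0.087470, 0.086379×(-2.449014)=-0.211543, 0.112957×(-2.180750)=-0.246331, 0.0299×(-3.509886)=-0.104947, 0.186047×(-1.681759)=-0.312885, 0.019934×(-3.915351)=-0.078047, 0.039867×(-3.222204)=-0.128460, 0.066445×(-2.711378)=-0.180158, 0.053156×(-2.934522)=-0.155988.
Sum = -2.125981, so H' = 2.1260.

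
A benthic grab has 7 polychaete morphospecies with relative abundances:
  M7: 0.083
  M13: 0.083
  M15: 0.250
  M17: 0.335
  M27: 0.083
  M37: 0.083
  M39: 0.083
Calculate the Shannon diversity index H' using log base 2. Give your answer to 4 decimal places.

2.5187

Each pᵢ log₂ pᵢ term (working shown to 6 dp, full precision carried): 0.083×(-3.590745)=-0.298032, 0.083×(-3.590745)=-0.298032, 0.25×(-2.000000)=-0.500000, 0.335×(-1.577767)=-0.528552, 0.083×(-3.590745)=-0.298032, 0.083×(-3.590745)=-0.298032, 0.083×(-3.590745)=-0.298032.
Sum = -2.518711, so H' = 2.5187.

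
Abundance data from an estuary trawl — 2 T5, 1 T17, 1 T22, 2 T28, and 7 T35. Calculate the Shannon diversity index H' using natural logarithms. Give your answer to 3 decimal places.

1.304

Total N = 2+1+1+2+7 = 13, so the proportions are 0.15385, 0.07692, 0.07692, 0.15385, 0.53846 (working shown to 5 dp, full precision carried).
Each pᵢ ln pᵢ term: 0.15385×(-1.87180)=-0.28797, 0.07692×(-2.56495)=-0.19730, 0.07692×(-2.56495)=-0.19730, 0.15385×(-1.87180)=-0.28797, 0.53846×(-0.61904)=-0.33333.
Sum = -1.30388, so H' = 1.304.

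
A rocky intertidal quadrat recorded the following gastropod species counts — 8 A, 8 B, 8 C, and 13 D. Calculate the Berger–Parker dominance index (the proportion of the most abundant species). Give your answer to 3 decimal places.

Total N = 8+8+8+13 = 37, so the proportions are 0.21622, 0.21622, 0.21622, 0.35135 (working shown to 5 dp, full precision carried).
The largest proportion is 0.35135, i.e. d = 0.351 to 3 decimal places.

0.351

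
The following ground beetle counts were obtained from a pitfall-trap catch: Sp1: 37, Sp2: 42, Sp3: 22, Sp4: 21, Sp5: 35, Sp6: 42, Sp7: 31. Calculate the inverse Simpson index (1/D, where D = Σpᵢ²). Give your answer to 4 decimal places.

6.6059

Total N = 37+42+22+21+35+42+31 = 230, so the proportions are 0.16086957, 0.1826087, 0.09565217, 0.09130435, 0.15217391, 0.1826087, 0.13478261 (working shown to 8 dp, full precision carried).
D = 0.16086957² + 0.1826087² + 0.09565217² + 0.09130435² + 0.15217391² + 0.1826087² + 0.13478261² = 0.02587902 + 0.03334594 + 0.00914934 + 0.00833648 + 0.02315690 + 0.03334594 + 0.01816635 = 0.15137996.
So 1/D = 6.605894, i.e. 6.6059 to 4 decimal places.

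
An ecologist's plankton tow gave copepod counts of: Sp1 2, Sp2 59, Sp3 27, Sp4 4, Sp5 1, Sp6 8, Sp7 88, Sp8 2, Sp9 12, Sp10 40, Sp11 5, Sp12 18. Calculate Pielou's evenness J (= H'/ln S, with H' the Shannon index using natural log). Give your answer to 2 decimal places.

0.76

Total N = 2+59+27+4+1+8+88+2+12+40+5+18 = 266, so the proportions are 0.0075, 0.2218, 0.1015, 0.015, 0.0038, 0.0301, 0.3308, 0.0075, 0.0451, 0.1504, 0.0188, 0.0677 (working shown to 4 dp, full precision carried).
H' = −Σ pᵢ ln pᵢ = −((-0.0368) + (-0.3340) + (-0.2322) + (-0.0631) + (-0.0210) + (-0.1054) + (-0.3659) + (-0.0368) + (-0.1398) + (-0.2849) + (-0.0747) + (-0.1822)) = 1.8768.
With S = 12 species, ln S = 2.4849, so J = 1.8768/2.4849 = 0.7553, i.e. 0.76 to 2 decimal places.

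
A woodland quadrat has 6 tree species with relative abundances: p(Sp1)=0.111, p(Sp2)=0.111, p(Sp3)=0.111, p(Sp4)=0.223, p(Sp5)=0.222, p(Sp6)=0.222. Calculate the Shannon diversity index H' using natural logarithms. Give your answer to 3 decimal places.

Each pᵢ ln pᵢ term (working shown to 5 dp, full precision carried): 0.111×(-2.19823)=-0.24400, 0.111×(-2.19823)=-0.24400, 0.111×(-2.19823)=-0.24400, 0.223×(-1.50058)=-0.33463, 0.222×(-1.50508)=-0.33413, 0.222×(-1.50508)=-0.33413.
Sum = -1.73489, so H' = 1.735.

1.735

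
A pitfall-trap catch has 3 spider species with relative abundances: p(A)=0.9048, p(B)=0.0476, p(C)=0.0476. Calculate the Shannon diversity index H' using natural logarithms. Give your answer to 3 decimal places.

0.380

Each pᵢ ln pᵢ term (working shown to 5 dp, full precision carried): 0.9048×(-0.10004)=-0.09052, 0.0476×(-3.04492)=-0.14494, 0.0476×(-3.04492)=-0.14494.
Sum = -0.38039, so H' = 0.380.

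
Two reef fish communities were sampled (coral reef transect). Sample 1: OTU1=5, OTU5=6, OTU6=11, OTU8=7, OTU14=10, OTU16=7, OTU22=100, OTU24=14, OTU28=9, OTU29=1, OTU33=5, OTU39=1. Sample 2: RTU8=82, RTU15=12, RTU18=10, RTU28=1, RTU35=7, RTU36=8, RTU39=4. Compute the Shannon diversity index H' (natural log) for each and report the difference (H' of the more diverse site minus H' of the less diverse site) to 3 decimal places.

0.452

Sample 1: N=176, proportions 0.028409, 0.034091, 0.0625, 0.039773, 0.056818, 0.039773, 0.568182, 0.079545, 0.051136, 0.005682, 0.028409, 0.005682, giving H' = 1.643613 (working shown to 6 dp, full precision carried).
Sample 2: N=124, proportions 0.66129, 0.096774, 0.080645, 0.008065, 0.056452, 0.064516, 0.032258, giving H' = 1.191267.
Difference = |1.643613 − 1.191267| = 0.452346, i.e. 0.452 to 3 decimal places.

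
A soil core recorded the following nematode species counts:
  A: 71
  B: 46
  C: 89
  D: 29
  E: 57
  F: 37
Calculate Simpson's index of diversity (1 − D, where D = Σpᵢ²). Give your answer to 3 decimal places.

Total N = 71+46+89+29+57+37 = 329, so the proportions are 0.21581, 0.13982, 0.27052, 0.08815, 0.17325, 0.11246 (working shown to 5 dp, full precision carried).
D = 0.21581² + 0.13982² + 0.27052² + 0.08815² + 0.17325² + 0.11246² = 0.04657 + 0.01955 + 0.07318 + 0.00777 + 0.03002 + 0.01265 = 0.18973.
So 1 − D = 0.81027, i.e. 0.810 to 3 decimal places.

0.810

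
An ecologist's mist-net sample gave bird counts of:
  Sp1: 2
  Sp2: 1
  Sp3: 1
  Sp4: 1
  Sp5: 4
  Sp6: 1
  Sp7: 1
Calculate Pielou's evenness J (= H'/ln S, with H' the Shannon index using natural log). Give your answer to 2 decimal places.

Total N = 2+1+1+1+4+1+1 = 11, so the proportions are 0.1818, 0.0909, 0.0909, 0.0909, 0.3636, 0.0909, 0.0909 (working shown to 4 dp, full precision carried).
H' = −Σ pᵢ ln pᵢ = −((-0.3100) + (-0.2180) + (-0.2180) + (-0.2180) + (-0.3679) + (-0.2180) + (-0.2180)) = 1.7678.
With S = 7 species, ln S = 1.9459, so J = 1.7678/1.9459 = 0.9084, i.e. 0.91 to 2 decimal places.

0.91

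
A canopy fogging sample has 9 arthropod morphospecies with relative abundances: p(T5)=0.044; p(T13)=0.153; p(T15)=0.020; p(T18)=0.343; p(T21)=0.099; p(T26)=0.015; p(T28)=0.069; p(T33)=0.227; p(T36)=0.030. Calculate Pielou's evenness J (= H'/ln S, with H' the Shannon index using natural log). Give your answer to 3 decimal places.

H' = −Σ pᵢ ln pᵢ = −((-0.13744) + (-0.28723) + (-0.07824) + (-0.36702) + (-0.22895) + (-0.06300) + (-0.18448) + (-0.33660) + (-0.10520)) = 1.78815 (working shown to 5 dp, full precision carried).
With S = 9 species, ln S = 2.19722, so J = 1.78815/2.19722 = 0.81382, i.e. 0.814 to 3 decimal places.

0.814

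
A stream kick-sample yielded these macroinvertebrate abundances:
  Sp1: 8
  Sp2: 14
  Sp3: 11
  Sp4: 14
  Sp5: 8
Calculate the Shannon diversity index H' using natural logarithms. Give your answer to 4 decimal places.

Total N = 8+14+11+14+8 = 55, so the proportions are 0.145455, 0.254545, 0.2, 0.254545, 0.145455 (working shown to 6 dp, full precision carried).
Each pᵢ ln pᵢ term: 0.145455×(-1.927892)=-0.280421, 0.254545×(-1.368276)=-0.348288, 0.2×(-1.609438)=-0.321888, 0.254545×(-1.368276)=-0.348288, 0.145455×(-1.927892)=-0.280421.
Sum = -1.579306, so H' = 1.5793.

1.5793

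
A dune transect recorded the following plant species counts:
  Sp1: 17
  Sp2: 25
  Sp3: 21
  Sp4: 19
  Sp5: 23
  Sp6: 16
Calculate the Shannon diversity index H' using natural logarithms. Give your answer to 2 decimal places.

1.78

Total N = 17+25+21+19+23+16 = 121, so the proportions are 0.1405, 0.2066, 0.1736, 0.157, 0.1901, 0.1322 (working shown to 4 dp, full precision carried).
Each pᵢ ln pᵢ term: 0.1405×(-1.9626)=-0.2757, 0.2066×(-1.5769)=-0.3258, 0.1736×(-1.7513)=-0.3039, 0.157×(-1.8514)=-0.2907, 0.1901×(-1.6603)=-0.3156, 0.1322×(-2.0232)=-0.2675.
Sum = -1.7793, so H' = 1.78.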